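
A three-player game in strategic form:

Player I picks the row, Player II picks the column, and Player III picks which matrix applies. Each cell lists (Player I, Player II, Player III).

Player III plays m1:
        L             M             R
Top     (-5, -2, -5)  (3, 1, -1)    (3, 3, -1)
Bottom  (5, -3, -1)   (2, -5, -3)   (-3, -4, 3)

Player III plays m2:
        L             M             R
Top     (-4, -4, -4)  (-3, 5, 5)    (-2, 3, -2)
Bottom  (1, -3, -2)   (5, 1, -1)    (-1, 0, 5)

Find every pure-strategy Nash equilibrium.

The pure Nash equilibria are (Top, R, m1), (Bottom, L, m1), (Bottom, M, m2).

(Top, L, m1): Player I can switch to Bottom (-5 → 5). Not NE.
(Top, L, m2): Player I can switch to Bottom (-4 → 1). Not NE.
(Top, M, m1): Player II can switch to R (1 → 3). Not NE.
(Top, M, m2): Player I can switch to Bottom (-3 → 5). Not NE.
(Top, R, m1): Player I gets 3, best alternative -3; Player II gets 3, best alternative 1; Player III gets -1, best alternative -2. No profitable deviation — NE.
(Top, R, m2): Player I can switch to Bottom (-2 → -1). Not NE.
(Bottom, L, m1): Player I gets 5, best alternative -5; Player II gets -3, best alternative -4; Player III gets -1, best alternative -2. No profitable deviation — NE.
(Bottom, L, m2): Player II can switch to M (-3 → 1). Not NE.
(Bottom, M, m1): Player I can switch to Top (2 → 3). Not NE.
(Bottom, M, m2): Player I gets 5, best alternative -3; Player II gets 1, best alternative 0; Player III gets -1, best alternative -3. No profitable deviation — NE.
(Bottom, R, m1): Player I can switch to Top (-3 → 3). Not NE.
(The remaining 1 profile has a profitable deviation by the same check.)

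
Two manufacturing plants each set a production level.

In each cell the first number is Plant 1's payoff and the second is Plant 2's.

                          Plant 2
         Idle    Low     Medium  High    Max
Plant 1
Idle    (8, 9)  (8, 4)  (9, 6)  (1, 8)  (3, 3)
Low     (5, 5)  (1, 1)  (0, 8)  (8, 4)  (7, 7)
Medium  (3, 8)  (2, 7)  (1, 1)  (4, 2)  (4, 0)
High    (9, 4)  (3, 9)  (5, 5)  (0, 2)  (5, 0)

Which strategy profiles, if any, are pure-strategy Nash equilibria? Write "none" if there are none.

(Idle, Idle): Plant 1 can switch to High (8 → 9). Not NE.
(Idle, Low): Plant 2 can switch to Idle (4 → 9). Not NE.
(Idle, Medium): Plant 2 can switch to Idle (6 → 9). Not NE.
(Idle, High): Plant 1 can switch to Low (1 → 8). Not NE.
(Idle, Max): Plant 1 can switch to Low (3 → 7). Not NE.
(Low, Idle): Plant 1 can switch to Idle (5 → 8). Not NE.
(Low, Low): Plant 1 can switch to Idle (1 → 8). Not NE.
(Low, Medium): Plant 1 can switch to Idle (0 → 9). Not NE.
(The remaining 12 profiles each have a profitable deviation by the same check.)

This game has no pure Nash equilibrium.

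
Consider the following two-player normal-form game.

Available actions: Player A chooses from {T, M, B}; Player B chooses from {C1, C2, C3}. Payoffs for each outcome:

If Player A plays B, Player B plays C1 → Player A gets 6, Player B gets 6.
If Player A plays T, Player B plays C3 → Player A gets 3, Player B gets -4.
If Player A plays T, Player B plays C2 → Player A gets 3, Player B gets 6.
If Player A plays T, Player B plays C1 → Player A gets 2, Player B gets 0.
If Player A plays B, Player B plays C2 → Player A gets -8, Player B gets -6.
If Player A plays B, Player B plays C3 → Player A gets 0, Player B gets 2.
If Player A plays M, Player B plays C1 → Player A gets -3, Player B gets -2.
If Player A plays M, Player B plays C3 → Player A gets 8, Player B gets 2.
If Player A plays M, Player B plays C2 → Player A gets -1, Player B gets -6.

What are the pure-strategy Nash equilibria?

Mark each player's best response to every combination of opponents' strategies; a profile where every player is best-responding is a pure Nash equilibrium.
Player A against C1: payoffs 2, -3, 6 → best response B.
Player A against C2: payoffs 3, -1, -8 → best response T.
Player A against C3: payoffs 3, 8, 0 → best response M.
Player B against T: payoffs 0, 6, -4 → best response C2.
Player B against M: payoffs -2, -6, 2 → best response C3.
Player B against B: payoffs 6, -6, 2 → best response C1.
Mutual best responses: (T, C2); (M, C3); (B, C1).

Pure-strategy Nash equilibria: (T, C2); (M, C3); (B, C1)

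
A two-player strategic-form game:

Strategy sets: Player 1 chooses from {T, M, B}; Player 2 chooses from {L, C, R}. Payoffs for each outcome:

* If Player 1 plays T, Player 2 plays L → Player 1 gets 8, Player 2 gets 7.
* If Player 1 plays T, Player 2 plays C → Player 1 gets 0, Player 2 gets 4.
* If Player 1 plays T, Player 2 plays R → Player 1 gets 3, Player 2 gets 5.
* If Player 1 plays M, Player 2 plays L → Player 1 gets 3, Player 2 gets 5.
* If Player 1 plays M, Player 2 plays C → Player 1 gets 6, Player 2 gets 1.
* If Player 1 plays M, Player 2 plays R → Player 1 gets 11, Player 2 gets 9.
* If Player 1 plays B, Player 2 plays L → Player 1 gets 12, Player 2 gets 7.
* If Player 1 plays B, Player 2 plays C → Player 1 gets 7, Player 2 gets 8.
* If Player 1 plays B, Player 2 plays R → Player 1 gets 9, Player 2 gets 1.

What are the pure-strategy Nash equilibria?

(T, L): Player 1 can switch to B (8 → 12). Not NE.
(T, C): Player 1 can switch to M (0 → 6). Not NE.
(T, R): Player 1 can switch to M (3 → 11). Not NE.
(M, L): Player 1 can switch to T (3 → 8). Not NE.
(M, C): Player 1 can switch to B (6 → 7). Not NE.
(M, R): Player 1 gets 11, best alternative 9; Player 2 gets 9, best alternative 5. No profitable deviation — NE.
(B, L): Player 2 can switch to C (7 → 8). Not NE.
(B, C): Player 1 gets 7, best alternative 6; Player 2 gets 8, best alternative 7. No profitable deviation — NE.
(B, R): Player 1 can switch to M (9 → 11). Not NE.

(M, R) and (B, C)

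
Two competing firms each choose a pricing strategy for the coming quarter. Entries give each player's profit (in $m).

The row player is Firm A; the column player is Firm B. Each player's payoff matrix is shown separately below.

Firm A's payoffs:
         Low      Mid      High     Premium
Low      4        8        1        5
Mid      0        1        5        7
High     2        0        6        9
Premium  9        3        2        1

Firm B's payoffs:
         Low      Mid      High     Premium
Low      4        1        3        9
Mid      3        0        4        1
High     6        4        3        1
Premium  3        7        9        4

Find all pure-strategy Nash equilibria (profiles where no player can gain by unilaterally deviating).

No pure-strategy Nash equilibrium.

For each player, find the best response to each opponent profile; mutual best responses are the pure NE.
Firm A against Low: payoffs 4, 0, 2, 9 → best response Premium.
Firm A against Mid: payoffs 8, 1, 0, 3 → best response Low.
Firm A against High: payoffs 1, 5, 6, 2 → best response High.
Firm A against Premium: payoffs 5, 7, 9, 1 → best response High.
Firm B against Low: payoffs 4, 1, 3, 9 → best response Premium.
Firm B against Mid: payoffs 3, 0, 4, 1 → best response High.
Firm B against High: payoffs 6, 4, 3, 1 → best response Low.
Firm B against Premium: payoffs 3, 7, 9, 4 → best response High.
No profile is a mutual best response for all players.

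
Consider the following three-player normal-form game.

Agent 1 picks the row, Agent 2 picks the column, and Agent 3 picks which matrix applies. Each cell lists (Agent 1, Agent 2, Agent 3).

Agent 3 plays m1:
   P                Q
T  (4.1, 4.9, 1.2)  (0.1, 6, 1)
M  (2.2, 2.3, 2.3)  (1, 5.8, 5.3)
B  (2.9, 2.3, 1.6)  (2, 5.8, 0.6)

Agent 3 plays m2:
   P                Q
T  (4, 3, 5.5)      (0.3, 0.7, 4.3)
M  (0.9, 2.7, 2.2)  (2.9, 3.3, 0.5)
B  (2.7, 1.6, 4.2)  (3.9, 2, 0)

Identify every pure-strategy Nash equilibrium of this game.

Pure-strategy Nash equilibria: (T, P, m2), (B, Q, m1)

Agent 1 against (P, m1): payoffs 4.1, 2.2, 2.9 → best response T.
Agent 1 against (P, m2): payoffs 4, 0.9, 2.7 → best response T.
Agent 1 against (Q, m1): payoffs 0.1, 1, 2 → best response B.
Agent 1 against (Q, m2): payoffs 0.3, 2.9, 3.9 → best response B.
Agent 2 against (T, m1): payoffs 4.9, 6 → best response Q.
Agent 2 against (T, m2): payoffs 3, 0.7 → best response P.
Agent 2 against (M, m1): payoffs 2.3, 5.8 → best response Q.
Agent 2 against (M, m2): payoffs 2.7, 3.3 → best response Q.
Agent 2 against (B, m1): payoffs 2.3, 5.8 → best response Q.
Agent 2 against (B, m2): payoffs 1.6, 2 → best response Q.
Agent 3 against (T, P): payoffs 1.2, 5.5 → best response m2.
Agent 3 against (T, Q): payoffs 1, 4.3 → best response m2.
Agent 3 against (M, P): payoffs 2.3, 2.2 → best response m1.
Agent 3 against (M, Q): payoffs 5.3, 0.5 → best response m1.
Agent 3 against (B, P): payoffs 1.6, 4.2 → best response m2.
Agent 3 against (B, Q): payoffs 0.6, 0 → best response m1.
Mutual best responses: (T, P, m2); (B, Q, m1).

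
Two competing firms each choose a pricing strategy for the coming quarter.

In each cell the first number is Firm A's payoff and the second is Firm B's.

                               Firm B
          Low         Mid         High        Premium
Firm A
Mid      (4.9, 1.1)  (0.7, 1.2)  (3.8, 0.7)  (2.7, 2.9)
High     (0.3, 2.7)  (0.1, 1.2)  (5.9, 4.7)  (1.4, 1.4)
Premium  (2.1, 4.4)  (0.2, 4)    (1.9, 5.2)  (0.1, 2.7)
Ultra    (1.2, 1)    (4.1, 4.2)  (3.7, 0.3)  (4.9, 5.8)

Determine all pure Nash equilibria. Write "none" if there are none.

Firm A against Low: payoffs 4.9, 0.3, 2.1, 1.2 → best response Mid.
Firm A against Mid: payoffs 0.7, 0.1, 0.2, 4.1 → best response Ultra.
Firm A against High: payoffs 3.8, 5.9, 1.9, 3.7 → best response High.
Firm A against Premium: payoffs 2.7, 1.4, 0.1, 4.9 → best response Ultra.
Firm B against Mid: payoffs 1.1, 1.2, 0.7, 2.9 → best response Premium.
Firm B against High: payoffs 2.7, 1.2, 4.7, 1.4 → best response High.
Firm B against Premium: payoffs 4.4, 4, 5.2, 2.7 → best response High.
Firm B against Ultra: payoffs 1, 4.2, 0.3, 5.8 → best response Premium.
Mutual best responses: (High, High); (Ultra, Premium).

The pure Nash equilibria are (High, High) and (Ultra, Premium).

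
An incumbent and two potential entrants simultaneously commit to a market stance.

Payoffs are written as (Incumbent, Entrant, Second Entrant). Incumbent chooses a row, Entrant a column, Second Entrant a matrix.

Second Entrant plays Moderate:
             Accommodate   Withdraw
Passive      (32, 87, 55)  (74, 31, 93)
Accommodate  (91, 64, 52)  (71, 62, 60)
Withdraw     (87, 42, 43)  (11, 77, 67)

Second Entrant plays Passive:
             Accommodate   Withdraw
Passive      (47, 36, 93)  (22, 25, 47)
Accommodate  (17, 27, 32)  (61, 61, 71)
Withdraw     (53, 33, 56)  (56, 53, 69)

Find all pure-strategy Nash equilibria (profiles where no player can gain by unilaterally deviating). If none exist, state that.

For each player, find the best response to each opponent profile; mutual best responses are the pure NE.
Incumbent against (Accommodate, Moderate): payoffs 32, 91, 87 → best response Accommodate.
Incumbent against (Accommodate, Passive): payoffs 47, 17, 53 → best response Withdraw.
Incumbent against (Withdraw, Moderate): payoffs 74, 71, 11 → best response Passive.
Incumbent against (Withdraw, Passive): payoffs 22, 61, 56 → best response Accommodate.
Entrant against (Passive, Moderate): payoffs 87, 31 → best response Accommodate.
Entrant against (Passive, Passive): payoffs 36, 25 → best response Accommodate.
Entrant against (Accommodate, Moderate): payoffs 64, 62 → best response Accommodate.
Entrant against (Accommodate, Passive): payoffs 27, 61 → best response Withdraw.
Entrant against (Withdraw, Moderate): payoffs 42, 77 → best response Withdraw.
Entrant against (Withdraw, Passive): payoffs 33, 53 → best response Withdraw.
Second Entrant against (Passive, Accommodate): payoffs 55, 93 → best response Passive.
Second Entrant against (Passive, Withdraw): payoffs 93, 47 → best response Moderate.
Second Entrant against (Accommodate, Accommodate): payoffs 52, 32 → best response Moderate.
Second Entrant against (Accommodate, Withdraw): payoffs 60, 71 → best response Passive.
Second Entrant against (Withdraw, Accommodate): payoffs 43, 56 → best response Passive.
Second Entrant against (Withdraw, Withdraw): payoffs 67, 69 → best response Passive.
Mutual best responses: (Accommodate, Accommodate, Moderate); (Accommodate, Withdraw, Passive).

The pure Nash equilibria are (Accommodate, Accommodate, Moderate), (Accommodate, Withdraw, Passive).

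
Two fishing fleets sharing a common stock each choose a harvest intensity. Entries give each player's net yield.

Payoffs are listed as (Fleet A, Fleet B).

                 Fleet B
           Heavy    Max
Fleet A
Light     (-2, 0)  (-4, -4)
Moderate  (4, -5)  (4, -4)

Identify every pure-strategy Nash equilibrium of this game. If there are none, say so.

(Moderate, Max)

Mark each player's best response to every combination of opponents' strategies; a profile where every player is best-responding is a pure Nash equilibrium.
Fleet A against Heavy: payoffs -2, 4 → best response Moderate.
Fleet A against Max: payoffs -4, 4 → best response Moderate.
Fleet B against Light: payoffs 0, -4 → best response Heavy.
Fleet B against Moderate: payoffs -5, -4 → best response Max.
Mutual best responses: (Moderate, Max).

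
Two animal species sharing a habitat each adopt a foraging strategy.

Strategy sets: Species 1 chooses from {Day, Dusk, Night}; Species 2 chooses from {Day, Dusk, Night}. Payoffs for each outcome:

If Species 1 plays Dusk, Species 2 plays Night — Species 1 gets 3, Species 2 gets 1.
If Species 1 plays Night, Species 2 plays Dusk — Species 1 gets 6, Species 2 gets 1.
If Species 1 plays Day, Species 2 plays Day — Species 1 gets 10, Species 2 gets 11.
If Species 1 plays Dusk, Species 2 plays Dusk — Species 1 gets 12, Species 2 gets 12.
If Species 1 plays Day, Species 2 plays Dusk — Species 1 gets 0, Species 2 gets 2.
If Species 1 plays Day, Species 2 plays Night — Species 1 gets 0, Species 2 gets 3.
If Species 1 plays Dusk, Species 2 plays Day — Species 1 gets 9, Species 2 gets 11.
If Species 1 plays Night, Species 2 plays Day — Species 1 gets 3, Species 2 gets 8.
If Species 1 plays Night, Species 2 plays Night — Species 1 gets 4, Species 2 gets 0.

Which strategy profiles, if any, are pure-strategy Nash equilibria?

The pure Nash equilibria are (Day, Day); (Dusk, Dusk).

(Day, Day): Species 1 gets 10, best alternative 9; Species 2 gets 11, best alternative 3. No profitable deviation — NE.
(Day, Dusk): Species 1 can switch to Dusk (0 → 12). Not NE.
(Day, Night): Species 1 can switch to Dusk (0 → 3). Not NE.
(Dusk, Day): Species 1 can switch to Day (9 → 10). Not NE.
(Dusk, Dusk): Species 1 gets 12, best alternative 6; Species 2 gets 12, best alternative 11. No profitable deviation — NE.
(Dusk, Night): Species 1 can switch to Night (3 → 4). Not NE.
(Night, Day): Species 1 can switch to Day (3 → 10). Not NE.
(Night, Dusk): Species 1 can switch to Dusk (6 → 12). Not NE.
(Night, Night): Species 2 can switch to Day (0 → 8). Not NE.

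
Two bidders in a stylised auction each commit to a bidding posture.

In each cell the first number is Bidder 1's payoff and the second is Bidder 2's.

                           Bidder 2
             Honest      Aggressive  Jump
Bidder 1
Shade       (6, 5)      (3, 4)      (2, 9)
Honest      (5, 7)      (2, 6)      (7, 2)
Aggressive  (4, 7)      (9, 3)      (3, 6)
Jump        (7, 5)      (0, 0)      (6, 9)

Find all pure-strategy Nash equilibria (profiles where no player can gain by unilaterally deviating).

Bidder 1 against Honest: payoffs 6, 5, 4, 7 → best response Jump.
Bidder 1 against Aggressive: payoffs 3, 2, 9, 0 → best response Aggressive.
Bidder 1 against Jump: payoffs 2, 7, 3, 6 → best response Honest.
Bidder 2 against Shade: payoffs 5, 4, 9 → best response Jump.
Bidder 2 against Honest: payoffs 7, 6, 2 → best response Honest.
Bidder 2 against Aggressive: payoffs 7, 3, 6 → best response Honest.
Bidder 2 against Jump: payoffs 5, 0, 9 → best response Jump.
No profile is a mutual best response for all players.

This game has no pure Nash equilibrium.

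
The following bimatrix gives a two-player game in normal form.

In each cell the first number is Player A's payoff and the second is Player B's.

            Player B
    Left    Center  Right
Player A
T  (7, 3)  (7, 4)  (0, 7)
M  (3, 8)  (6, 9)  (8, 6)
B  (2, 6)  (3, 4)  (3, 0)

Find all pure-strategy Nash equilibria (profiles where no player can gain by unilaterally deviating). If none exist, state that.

This game has no pure Nash equilibrium.

Mark each player's best response to every combination of opponents' strategies; a profile where every player is best-responding is a pure Nash equilibrium.
Player A against Left: payoffs 7, 3, 2 → best response T.
Player A against Center: payoffs 7, 6, 3 → best response T.
Player A against Right: payoffs 0, 8, 3 → best response M.
Player B against T: payoffs 3, 4, 7 → best response Right.
Player B against M: payoffs 8, 9, 6 → best response Center.
Player B against B: payoffs 6, 4, 0 → best response Left.
No profile is a mutual best response for all players.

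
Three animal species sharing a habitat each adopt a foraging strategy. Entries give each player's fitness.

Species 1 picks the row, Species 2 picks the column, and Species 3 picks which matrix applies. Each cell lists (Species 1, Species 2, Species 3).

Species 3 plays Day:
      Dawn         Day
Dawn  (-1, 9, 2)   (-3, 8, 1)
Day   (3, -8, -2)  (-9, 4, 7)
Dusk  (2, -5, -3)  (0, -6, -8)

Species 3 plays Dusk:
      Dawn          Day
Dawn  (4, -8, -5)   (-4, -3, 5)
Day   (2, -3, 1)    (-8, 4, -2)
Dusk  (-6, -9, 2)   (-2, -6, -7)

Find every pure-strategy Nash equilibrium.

Species 1 against (Dawn, Day): payoffs -1, 3, 2 → best response Day.
Species 1 against (Dawn, Dusk): payoffs 4, 2, -6 → best response Dawn.
Species 1 against (Day, Day): payoffs -3, -9, 0 → best response Dusk.
Species 1 against (Day, Dusk): payoffs -4, -8, -2 → best response Dusk.
Species 2 against (Dawn, Day): payoffs 9, 8 → best response Dawn.
Species 2 against (Dawn, Dusk): payoffs -8, -3 → best response Day.
Species 2 against (Day, Day): payoffs -8, 4 → best response Day.
Species 2 against (Day, Dusk): payoffs -3, 4 → best response Day.
Species 2 against (Dusk, Day): payoffs -5, -6 → best response Dawn.
Species 2 against (Dusk, Dusk): payoffs -9, -6 → best response Day.
Species 3 against (Dawn, Dawn): payoffs 2, -5 → best response Day.
Species 3 against (Dawn, Day): payoffs 1, 5 → best response Dusk.
Species 3 against (Day, Dawn): payoffs -2, 1 → best response Dusk.
Species 3 against (Day, Day): payoffs 7, -2 → best response Day.
Species 3 against (Dusk, Dawn): payoffs -3, 2 → best response Dusk.
Species 3 against (Dusk, Day): payoffs -8, -7 → best response Dusk.
Mutual best responses: (Dusk, Day, Dusk).

Pure NE: (Dusk, Day, Dusk)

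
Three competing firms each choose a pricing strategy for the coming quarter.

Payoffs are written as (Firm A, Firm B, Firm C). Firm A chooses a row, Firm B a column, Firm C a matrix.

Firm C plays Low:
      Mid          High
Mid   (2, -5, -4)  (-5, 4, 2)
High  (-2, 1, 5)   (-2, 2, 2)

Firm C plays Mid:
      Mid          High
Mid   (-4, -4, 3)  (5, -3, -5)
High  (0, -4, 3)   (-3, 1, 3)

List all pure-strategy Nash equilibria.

This game has no pure Nash equilibrium.

(Mid, Mid, Low): Firm B can switch to High (-5 → 4). Not NE.
(Mid, Mid, Mid): Firm A can switch to High (-4 → 0). Not NE.
(Mid, High, Low): Firm A can switch to High (-5 → -2). Not NE.
(Mid, High, Mid): Firm C can switch to Low (-5 → 2). Not NE.
(High, Mid, Low): Firm A can switch to Mid (-2 → 2). Not NE.
(High, Mid, Mid): Firm B can switch to High (-4 → 1). Not NE.
(High, High, Low): Firm C can switch to Mid (2 → 3). Not NE.
(High, High, Mid): Firm A can switch to Mid (-3 → 5). Not NE.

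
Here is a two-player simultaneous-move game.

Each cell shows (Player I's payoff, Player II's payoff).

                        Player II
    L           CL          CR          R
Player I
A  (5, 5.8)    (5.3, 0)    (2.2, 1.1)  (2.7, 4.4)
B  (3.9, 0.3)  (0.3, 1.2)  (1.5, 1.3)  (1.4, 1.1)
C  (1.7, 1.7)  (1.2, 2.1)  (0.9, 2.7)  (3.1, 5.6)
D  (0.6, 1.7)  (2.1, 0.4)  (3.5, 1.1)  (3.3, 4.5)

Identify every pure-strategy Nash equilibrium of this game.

Player I against L: payoffs 5, 3.9, 1.7, 0.6 → best response A.
Player I against CL: payoffs 5.3, 0.3, 1.2, 2.1 → best response A.
Player I against CR: payoffs 2.2, 1.5, 0.9, 3.5 → best response D.
Player I against R: payoffs 2.7, 1.4, 3.1, 3.3 → best response D.
Player II against A: payoffs 5.8, 0, 1.1, 4.4 → best response L.
Player II against B: payoffs 0.3, 1.2, 1.3, 1.1 → best response CR.
Player II against C: payoffs 1.7, 2.1, 2.7, 5.6 → best response R.
Player II against D: payoffs 1.7, 0.4, 1.1, 4.5 → best response R.
Mutual best responses: (A, L); (D, R).

Pure-strategy Nash equilibria: (A, L), (D, R)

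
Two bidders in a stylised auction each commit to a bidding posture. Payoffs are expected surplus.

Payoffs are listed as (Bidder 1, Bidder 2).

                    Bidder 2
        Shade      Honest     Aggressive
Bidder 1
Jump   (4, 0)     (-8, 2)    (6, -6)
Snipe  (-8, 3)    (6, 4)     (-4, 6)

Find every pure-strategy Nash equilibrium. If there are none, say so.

There is no pure-strategy Nash equilibrium.

(Jump, Shade): Bidder 2 can switch to Honest (0 → 2). Not NE.
(Jump, Honest): Bidder 1 can switch to Snipe (-8 → 6). Not NE.
(Jump, Aggressive): Bidder 2 can switch to Shade (-6 → 0). Not NE.
(Snipe, Shade): Bidder 1 can switch to Jump (-8 → 4). Not NE.
(Snipe, Honest): Bidder 2 can switch to Aggressive (4 → 6). Not NE.
(Snipe, Aggressive): Bidder 1 can switch to Jump (-4 → 6). Not NE.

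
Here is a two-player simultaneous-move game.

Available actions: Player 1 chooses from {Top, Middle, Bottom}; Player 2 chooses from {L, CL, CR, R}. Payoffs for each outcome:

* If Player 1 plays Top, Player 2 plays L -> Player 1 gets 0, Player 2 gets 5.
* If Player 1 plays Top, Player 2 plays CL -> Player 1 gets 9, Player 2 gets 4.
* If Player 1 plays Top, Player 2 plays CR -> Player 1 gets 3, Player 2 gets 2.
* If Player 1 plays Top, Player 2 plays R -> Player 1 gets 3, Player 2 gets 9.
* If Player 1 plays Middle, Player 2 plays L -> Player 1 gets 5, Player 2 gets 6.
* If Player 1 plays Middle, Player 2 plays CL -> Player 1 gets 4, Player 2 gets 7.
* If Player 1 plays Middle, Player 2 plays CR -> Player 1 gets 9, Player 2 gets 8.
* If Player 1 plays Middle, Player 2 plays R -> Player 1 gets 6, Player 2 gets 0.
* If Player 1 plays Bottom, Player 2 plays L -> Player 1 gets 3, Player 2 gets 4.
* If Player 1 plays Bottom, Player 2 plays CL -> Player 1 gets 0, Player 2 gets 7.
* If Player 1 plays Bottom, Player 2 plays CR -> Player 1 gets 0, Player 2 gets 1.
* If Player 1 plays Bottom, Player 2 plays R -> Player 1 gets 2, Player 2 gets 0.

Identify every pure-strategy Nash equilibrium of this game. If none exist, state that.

(Middle, CR)

Player 1 against L: payoffs 0, 5, 3 → best response Middle.
Player 1 against CL: payoffs 9, 4, 0 → best response Top.
Player 1 against CR: payoffs 3, 9, 0 → best response Middle.
Player 1 against R: payoffs 3, 6, 2 → best response Middle.
Player 2 against Top: payoffs 5, 4, 2, 9 → best response R.
Player 2 against Middle: payoffs 6, 7, 8, 0 → best response CR.
Player 2 against Bottom: payoffs 4, 7, 1, 0 → best response CL.
Mutual best responses: (Middle, CR).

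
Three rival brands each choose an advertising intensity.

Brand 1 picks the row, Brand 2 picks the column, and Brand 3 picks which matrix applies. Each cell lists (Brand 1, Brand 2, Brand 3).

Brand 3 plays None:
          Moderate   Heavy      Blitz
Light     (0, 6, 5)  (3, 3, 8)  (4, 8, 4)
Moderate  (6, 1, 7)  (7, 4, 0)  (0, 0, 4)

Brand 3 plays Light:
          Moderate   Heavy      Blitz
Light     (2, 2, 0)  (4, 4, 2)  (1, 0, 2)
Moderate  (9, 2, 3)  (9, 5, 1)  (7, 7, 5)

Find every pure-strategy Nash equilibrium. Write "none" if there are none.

(Light, Blitz, None), (Moderate, Blitz, Light)

(Light, Moderate, None): Brand 1 can switch to Moderate (0 → 6). Not NE.
(Light, Moderate, Light): Brand 1 can switch to Moderate (2 → 9). Not NE.
(Light, Heavy, None): Brand 1 can switch to Moderate (3 → 7). Not NE.
(Light, Heavy, Light): Brand 1 can switch to Moderate (4 → 9). Not NE.
(Light, Blitz, None): Brand 1 gets 4, best alternative 0; Brand 2 gets 8, best alternative 6; Brand 3 gets 4, best alternative 2. No profitable deviation — NE.
(Light, Blitz, Light): Brand 1 can switch to Moderate (1 → 7). Not NE.
(Moderate, Moderate, None): Brand 2 can switch to Heavy (1 → 4). Not NE.
(Moderate, Blitz, Light): Brand 1 gets 7, best alternative 1; Brand 2 gets 7, best alternative 5; Brand 3 gets 5, best alternative 4. No profitable deviation — NE.
(The remaining 4 profiles each have a profitable deviation by the same check.)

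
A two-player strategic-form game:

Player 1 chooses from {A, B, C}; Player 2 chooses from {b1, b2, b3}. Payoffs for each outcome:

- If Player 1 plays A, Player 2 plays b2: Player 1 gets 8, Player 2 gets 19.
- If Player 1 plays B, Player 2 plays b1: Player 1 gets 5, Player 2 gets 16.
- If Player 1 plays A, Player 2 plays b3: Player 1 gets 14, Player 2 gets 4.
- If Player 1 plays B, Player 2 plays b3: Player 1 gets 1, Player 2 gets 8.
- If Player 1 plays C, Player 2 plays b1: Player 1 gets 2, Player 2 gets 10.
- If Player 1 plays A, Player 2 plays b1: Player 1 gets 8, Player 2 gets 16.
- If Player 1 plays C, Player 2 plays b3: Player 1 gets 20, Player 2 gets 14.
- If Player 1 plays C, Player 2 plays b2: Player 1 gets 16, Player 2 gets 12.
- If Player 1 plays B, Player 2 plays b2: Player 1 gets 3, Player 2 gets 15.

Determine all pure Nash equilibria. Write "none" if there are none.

(A, b1): Player 2 can switch to b2 (16 → 19). Not NE.
(A, b2): Player 1 can switch to C (8 → 16). Not NE.
(A, b3): Player 1 can switch to C (14 → 20). Not NE.
(B, b1): Player 1 can switch to A (5 → 8). Not NE.
(B, b2): Player 1 can switch to A (3 → 8). Not NE.
(B, b3): Player 1 can switch to A (1 → 14). Not NE.
(C, b1): Player 1 can switch to A (2 → 8). Not NE.
(C, b2): Player 2 can switch to b3 (12 → 14). Not NE.
(C, b3): Player 1 gets 20, best alternative 14; Player 2 gets 14, best alternative 12. No profitable deviation — NE.

(C, b3)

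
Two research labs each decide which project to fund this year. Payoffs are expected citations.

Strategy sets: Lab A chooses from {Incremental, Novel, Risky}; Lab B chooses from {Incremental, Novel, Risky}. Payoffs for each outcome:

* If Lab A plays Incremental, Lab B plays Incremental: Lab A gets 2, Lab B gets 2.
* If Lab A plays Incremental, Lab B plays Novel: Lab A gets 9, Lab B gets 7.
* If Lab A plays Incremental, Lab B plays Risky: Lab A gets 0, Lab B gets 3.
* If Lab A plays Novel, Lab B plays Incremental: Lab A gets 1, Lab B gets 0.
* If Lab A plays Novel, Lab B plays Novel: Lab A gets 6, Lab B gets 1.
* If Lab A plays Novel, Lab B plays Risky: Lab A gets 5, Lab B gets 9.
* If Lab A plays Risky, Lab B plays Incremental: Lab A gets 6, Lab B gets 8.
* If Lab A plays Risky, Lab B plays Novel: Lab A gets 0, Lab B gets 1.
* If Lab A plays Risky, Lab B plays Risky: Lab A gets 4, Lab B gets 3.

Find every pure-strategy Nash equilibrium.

(Incremental, Novel), (Novel, Risky), (Risky, Incremental)

For each player, find the best response to each opponent profile; mutual best responses are the pure NE.
Lab A against Incremental: payoffs 2, 1, 6 → best response Risky.
Lab A against Novel: payoffs 9, 6, 0 → best response Incremental.
Lab A against Risky: payoffs 0, 5, 4 → best response Novel.
Lab B against Incremental: payoffs 2, 7, 3 → best response Novel.
Lab B against Novel: payoffs 0, 1, 9 → best response Risky.
Lab B against Risky: payoffs 8, 1, 3 → best response Incremental.
Mutual best responses: (Incremental, Novel); (Novel, Risky); (Risky, Incremental).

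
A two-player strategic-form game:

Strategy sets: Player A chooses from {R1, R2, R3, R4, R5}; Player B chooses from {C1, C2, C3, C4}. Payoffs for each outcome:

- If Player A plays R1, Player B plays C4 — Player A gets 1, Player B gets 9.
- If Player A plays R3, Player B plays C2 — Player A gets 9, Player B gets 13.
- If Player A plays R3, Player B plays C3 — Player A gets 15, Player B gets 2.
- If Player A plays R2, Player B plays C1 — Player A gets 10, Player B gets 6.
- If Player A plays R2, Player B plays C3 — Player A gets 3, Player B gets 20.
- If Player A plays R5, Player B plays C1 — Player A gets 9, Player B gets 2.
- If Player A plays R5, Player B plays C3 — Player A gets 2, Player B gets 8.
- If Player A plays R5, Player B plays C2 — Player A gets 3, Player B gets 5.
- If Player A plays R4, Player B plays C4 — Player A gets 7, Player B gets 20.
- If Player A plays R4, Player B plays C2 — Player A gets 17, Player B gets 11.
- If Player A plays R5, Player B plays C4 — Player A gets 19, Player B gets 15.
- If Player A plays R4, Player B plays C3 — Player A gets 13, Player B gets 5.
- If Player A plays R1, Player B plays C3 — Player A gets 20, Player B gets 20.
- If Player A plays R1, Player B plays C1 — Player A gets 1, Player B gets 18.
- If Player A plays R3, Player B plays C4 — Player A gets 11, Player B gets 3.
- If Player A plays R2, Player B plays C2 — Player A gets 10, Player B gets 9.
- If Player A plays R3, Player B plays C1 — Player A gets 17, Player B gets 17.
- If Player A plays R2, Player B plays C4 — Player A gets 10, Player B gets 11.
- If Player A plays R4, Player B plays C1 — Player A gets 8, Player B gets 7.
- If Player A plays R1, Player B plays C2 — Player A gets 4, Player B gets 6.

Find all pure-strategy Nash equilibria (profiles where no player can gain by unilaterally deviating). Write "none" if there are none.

Player A against C1: payoffs 1, 10, 17, 8, 9 → best response R3.
Player A against C2: payoffs 4, 10, 9, 17, 3 → best response R4.
Player A against C3: payoffs 20, 3, 15, 13, 2 → best response R1.
Player A against C4: payoffs 1, 10, 11, 7, 19 → best response R5.
Player B against R1: payoffs 18, 6, 20, 9 → best response C3.
Player B against R2: payoffs 6, 9, 20, 11 → best response C3.
Player B against R3: payoffs 17, 13, 2, 3 → best response C1.
Player B against R4: payoffs 7, 11, 5, 20 → best response C4.
Player B against R5: payoffs 2, 5, 8, 15 → best response C4.
Mutual best responses: (R1, C3); (R3, C1); (R5, C4).

Pure-strategy Nash equilibria: (R1, C3); (R3, C1); (R5, C4)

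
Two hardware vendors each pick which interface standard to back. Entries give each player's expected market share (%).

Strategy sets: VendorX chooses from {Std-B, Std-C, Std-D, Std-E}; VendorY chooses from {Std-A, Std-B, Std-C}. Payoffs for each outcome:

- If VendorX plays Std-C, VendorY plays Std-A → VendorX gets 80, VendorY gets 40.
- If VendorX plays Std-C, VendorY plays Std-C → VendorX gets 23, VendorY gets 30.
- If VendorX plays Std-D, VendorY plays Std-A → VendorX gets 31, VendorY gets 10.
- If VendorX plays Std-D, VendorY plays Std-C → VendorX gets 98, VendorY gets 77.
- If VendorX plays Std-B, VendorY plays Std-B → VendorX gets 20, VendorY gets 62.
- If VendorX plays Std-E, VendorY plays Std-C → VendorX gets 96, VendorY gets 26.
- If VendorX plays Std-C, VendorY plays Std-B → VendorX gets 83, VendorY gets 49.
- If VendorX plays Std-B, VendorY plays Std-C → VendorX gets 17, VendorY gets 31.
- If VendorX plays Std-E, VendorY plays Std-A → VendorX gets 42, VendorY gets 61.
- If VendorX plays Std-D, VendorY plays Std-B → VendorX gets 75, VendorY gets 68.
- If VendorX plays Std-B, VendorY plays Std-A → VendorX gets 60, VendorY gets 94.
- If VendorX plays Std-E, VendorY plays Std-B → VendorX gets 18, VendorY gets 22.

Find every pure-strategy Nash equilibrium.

Check each profile: it is a Nash equilibrium iff no player can strictly gain by switching unilaterally.
(Std-B, Std-A): VendorX can switch to Std-C (60 → 80). Not NE.
(Std-B, Std-B): VendorX can switch to Std-C (20 → 83). Not NE.
(Std-B, Std-C): VendorX can switch to Std-C (17 → 23). Not NE.
(Std-C, Std-A): VendorY can switch to Std-B (40 → 49). Not NE.
(Std-C, Std-B): VendorX gets 83, best alternative 75; VendorY gets 49, best alternative 40. No profitable deviation — NE.
(Std-C, Std-C): VendorX can switch to Std-D (23 → 98). Not NE.
(Std-D, Std-A): VendorX can switch to Std-B (31 → 60). Not NE.
(Std-D, Std-C): VendorX gets 98, best alternative 96; VendorY gets 77, best alternative 68. No profitable deviation — NE.
(The remaining 4 profiles each have a profitable deviation by the same check.)

The pure Nash equilibria are (Std-C, Std-B), (Std-D, Std-C).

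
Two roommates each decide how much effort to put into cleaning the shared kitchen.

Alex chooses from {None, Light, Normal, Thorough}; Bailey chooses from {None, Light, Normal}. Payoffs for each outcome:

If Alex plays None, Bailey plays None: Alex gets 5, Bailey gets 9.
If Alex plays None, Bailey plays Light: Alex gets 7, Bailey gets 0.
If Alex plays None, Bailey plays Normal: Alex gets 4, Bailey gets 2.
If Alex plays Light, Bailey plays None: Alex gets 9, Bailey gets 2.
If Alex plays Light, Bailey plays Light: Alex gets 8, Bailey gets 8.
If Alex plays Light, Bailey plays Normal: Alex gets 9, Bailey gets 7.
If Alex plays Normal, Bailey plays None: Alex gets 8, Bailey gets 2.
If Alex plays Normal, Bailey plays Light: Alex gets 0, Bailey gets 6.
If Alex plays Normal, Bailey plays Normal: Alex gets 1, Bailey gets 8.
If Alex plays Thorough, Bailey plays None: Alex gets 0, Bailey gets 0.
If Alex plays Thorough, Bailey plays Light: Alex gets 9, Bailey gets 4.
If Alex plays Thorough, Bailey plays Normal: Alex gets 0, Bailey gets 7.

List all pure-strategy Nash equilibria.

Alex against None: payoffs 5, 9, 8, 0 → best response Light.
Alex against Light: payoffs 7, 8, 0, 9 → best response Thorough.
Alex against Normal: payoffs 4, 9, 1, 0 → best response Light.
Bailey against None: payoffs 9, 0, 2 → best response None.
Bailey against Light: payoffs 2, 8, 7 → best response Light.
Bailey against Normal: payoffs 2, 6, 8 → best response Normal.
Bailey against Thorough: payoffs 0, 4, 7 → best response Normal.
No profile is a mutual best response for all players.

none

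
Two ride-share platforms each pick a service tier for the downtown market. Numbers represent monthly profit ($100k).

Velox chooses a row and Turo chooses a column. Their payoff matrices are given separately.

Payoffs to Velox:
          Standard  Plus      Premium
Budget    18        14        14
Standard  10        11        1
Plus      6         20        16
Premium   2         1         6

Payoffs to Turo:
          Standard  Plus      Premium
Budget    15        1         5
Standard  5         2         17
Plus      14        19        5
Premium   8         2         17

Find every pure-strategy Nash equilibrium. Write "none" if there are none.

(Budget, Standard): Velox gets 18, best alternative 10; Turo gets 15, best alternative 5. No profitable deviation — NE.
(Budget, Plus): Velox can switch to Plus (14 → 20). Not NE.
(Budget, Premium): Velox can switch to Plus (14 → 16). Not NE.
(Standard, Standard): Velox can switch to Budget (10 → 18). Not NE.
(Standard, Plus): Velox can switch to Budget (11 → 14). Not NE.
(Standard, Premium): Velox can switch to Budget (1 → 14). Not NE.
(Plus, Standard): Velox can switch to Budget (6 → 18). Not NE.
(Plus, Plus): Velox gets 20, best alternative 14; Turo gets 19, best alternative 14. No profitable deviation — NE.
(Plus, Premium): Turo can switch to Standard (5 → 14). Not NE.
(Premium, Standard): Velox can switch to Budget (2 → 18). Not NE.
(Premium, Plus): Velox can switch to Budget (1 → 14). Not NE.
(Premium, Premium): Velox can switch to Budget (6 → 14). Not NE.

Pure-strategy Nash equilibria: (Budget, Standard); (Plus, Plus)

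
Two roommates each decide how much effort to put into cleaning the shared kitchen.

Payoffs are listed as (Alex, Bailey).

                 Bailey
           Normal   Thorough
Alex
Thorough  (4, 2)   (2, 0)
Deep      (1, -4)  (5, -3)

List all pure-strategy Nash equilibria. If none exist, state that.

(Thorough, Normal), (Deep, Thorough)

Check each profile: it is a Nash equilibrium iff no player can strictly gain by switching unilaterally.
(Thorough, Normal): Alex gets 4, best alternative 1; Bailey gets 2, best alternative 0. No profitable deviation — NE.
(Thorough, Thorough): Alex can switch to Deep (2 → 5). Not NE.
(Deep, Normal): Alex can switch to Thorough (1 → 4). Not NE.
(Deep, Thorough): Alex gets 5, best alternative 2; Bailey gets -3, best alternative -4. No profitable deviation — NE.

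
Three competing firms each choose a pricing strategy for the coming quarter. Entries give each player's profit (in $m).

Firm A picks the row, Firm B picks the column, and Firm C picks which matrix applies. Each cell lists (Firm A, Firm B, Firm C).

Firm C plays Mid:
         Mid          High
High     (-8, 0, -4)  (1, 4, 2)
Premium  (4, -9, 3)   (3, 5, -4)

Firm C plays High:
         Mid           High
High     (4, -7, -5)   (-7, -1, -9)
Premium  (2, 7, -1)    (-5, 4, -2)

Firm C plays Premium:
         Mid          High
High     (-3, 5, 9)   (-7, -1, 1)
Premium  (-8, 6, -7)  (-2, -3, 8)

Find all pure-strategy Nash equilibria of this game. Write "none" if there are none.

For each player, find the best response to each opponent profile; mutual best responses are the pure NE.
Firm A against (Mid, Mid): payoffs -8, 4 → best response Premium.
Firm A against (Mid, High): payoffs 4, 2 → best response High.
Firm A against (Mid, Premium): payoffs -3, -8 → best response High.
Firm A against (High, Mid): payoffs 1, 3 → best response Premium.
Firm A against (High, High): payoffs -7, -5 → best response Premium.
Firm A against (High, Premium): payoffs -7, -2 → best response Premium.
Firm B against (High, Mid): payoffs 0, 4 → best response High.
Firm B against (High, High): payoffs -7, -1 → best response High.
Firm B against (High, Premium): payoffs 5, -1 → best response Mid.
Firm B against (Premium, Mid): payoffs -9, 5 → best response High.
Firm B against (Premium, High): payoffs 7, 4 → best response Mid.
Firm B against (Premium, Premium): payoffs 6, -3 → best response Mid.
Firm C against (High, Mid): payoffs -4, -5, 9 → best response Premium.
Firm C against (High, High): payoffs 2, -9, 1 → best response Mid.
Firm C against (Premium, Mid): payoffs 3, -1, -7 → best response Mid.
Firm C against (Premium, High): payoffs -4, -2, 8 → best response Premium.
Mutual best responses: (High, Mid, Premium).

Pure NE: (High, Mid, Premium)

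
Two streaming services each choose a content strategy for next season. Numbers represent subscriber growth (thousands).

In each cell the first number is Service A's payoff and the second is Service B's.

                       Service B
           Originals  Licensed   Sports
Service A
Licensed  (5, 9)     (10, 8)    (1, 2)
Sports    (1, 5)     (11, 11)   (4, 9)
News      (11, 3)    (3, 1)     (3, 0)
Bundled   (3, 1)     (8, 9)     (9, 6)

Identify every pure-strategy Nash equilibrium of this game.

The pure Nash equilibria are (Sports, Licensed); (News, Originals).

(Licensed, Originals): Service A can switch to News (5 → 11). Not NE.
(Licensed, Licensed): Service A can switch to Sports (10 → 11). Not NE.
(Licensed, Sports): Service A can switch to Sports (1 → 4). Not NE.
(Sports, Originals): Service A can switch to Licensed (1 → 5). Not NE.
(Sports, Licensed): Service A gets 11, best alternative 10; Service B gets 11, best alternative 9. No profitable deviation — NE.
(Sports, Sports): Service A can switch to Bundled (4 → 9). Not NE.
(News, Originals): Service A gets 11, best alternative 5; Service B gets 3, best alternative 1. No profitable deviation — NE.
(News, Licensed): Service A can switch to Licensed (3 → 10). Not NE.
(News, Sports): Service A can switch to Sports (3 → 4). Not NE.
(Bundled, Originals): Service A can switch to Licensed (3 → 5). Not NE.
(Bundled, Licensed): Service A can switch to Licensed (8 → 10). Not NE.
(Bundled, Sports): Service B can switch to Licensed (6 → 9). Not NE.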